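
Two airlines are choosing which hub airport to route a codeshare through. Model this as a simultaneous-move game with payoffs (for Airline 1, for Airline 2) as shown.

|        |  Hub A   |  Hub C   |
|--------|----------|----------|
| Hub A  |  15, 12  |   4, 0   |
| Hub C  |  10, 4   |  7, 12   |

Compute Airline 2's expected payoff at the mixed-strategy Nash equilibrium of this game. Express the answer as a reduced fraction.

Airline 1 mixes with probability p on Hub A, chosen so Airline 2 is indifferent: 12p + 4(1−p) = 0p + 12(1−p) gives p = 2/5.
Airline 2's expected payoff is 12·2/5 + 4·3/5 = 36/5.

36/5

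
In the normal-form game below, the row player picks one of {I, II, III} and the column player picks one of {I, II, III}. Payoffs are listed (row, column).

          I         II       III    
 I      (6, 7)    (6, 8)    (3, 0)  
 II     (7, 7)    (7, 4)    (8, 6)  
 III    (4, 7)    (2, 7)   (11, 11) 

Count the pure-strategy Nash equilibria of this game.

(II, I): the row player gets 7 (best alternative 6); the column player gets 7 (best alternative 6). Neither deviates — NE.
Both III: the row player gets 11 (best alternative 8); the column player gets 11 (best alternative 7). Neither deviates — NE.
Both II is not a NE: the column player would switch to I (7 > 4).
No other cell survives both best-response checks, so there are 2 pure NE.

2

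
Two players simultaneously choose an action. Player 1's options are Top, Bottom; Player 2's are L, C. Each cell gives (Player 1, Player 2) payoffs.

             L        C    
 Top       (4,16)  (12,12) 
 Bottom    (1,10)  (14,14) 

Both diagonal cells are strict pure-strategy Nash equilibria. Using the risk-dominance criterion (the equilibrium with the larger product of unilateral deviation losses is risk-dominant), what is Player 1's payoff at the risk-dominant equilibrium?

At (Top, L): Player 1 loses 4 − 1 = 3 by deviating; Player 2 loses 16 − 12 = 4. Product = 3·4 = 12.
At (Bottom, C): Player 1 loses 14 − 12 = 2 by deviating; Player 2 loses 14 − 10 = 4. Product = 2·4 = 8.
12 > 8, so (Top, L) is risk-dominant. Player 1's payoff there is 4.

4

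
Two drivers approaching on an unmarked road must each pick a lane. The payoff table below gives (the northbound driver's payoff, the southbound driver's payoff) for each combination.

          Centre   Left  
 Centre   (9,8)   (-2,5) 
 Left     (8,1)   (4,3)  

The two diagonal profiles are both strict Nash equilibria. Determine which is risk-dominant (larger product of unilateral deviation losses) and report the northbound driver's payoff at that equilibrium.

At both Centre: the northbound driver loses 9 − 8 = 1 by deviating; the southbound driver loses 8 − 5 = 3. Product = 1·3 = 3.
At both Left: the northbound driver loses 4 − (-2) = 6 by deviating; the southbound driver loses 3 − 1 = 2. Product = 6·2 = 12.
12 > 3, so both Left is risk-dominant. The northbound driver's payoff there is 4.

4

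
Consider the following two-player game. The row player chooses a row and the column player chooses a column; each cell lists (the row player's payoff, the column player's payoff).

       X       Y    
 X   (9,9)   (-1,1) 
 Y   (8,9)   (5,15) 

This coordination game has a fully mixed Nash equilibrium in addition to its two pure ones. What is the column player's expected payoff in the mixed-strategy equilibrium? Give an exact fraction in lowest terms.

The row player mixes with probability p on X, chosen so the column player is indifferent: 9p + 9(1−p) = 1p + 15(1−p) gives p = 3/7.
The column player's expected payoff is 9·3/7 + 9·4/7 = 9.

9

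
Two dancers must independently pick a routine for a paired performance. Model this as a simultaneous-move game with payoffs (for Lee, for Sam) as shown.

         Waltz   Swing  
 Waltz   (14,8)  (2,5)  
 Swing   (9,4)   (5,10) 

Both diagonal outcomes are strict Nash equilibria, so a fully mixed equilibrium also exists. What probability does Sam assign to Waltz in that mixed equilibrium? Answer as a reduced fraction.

3/8

Sam's mix q on Waltz must make Lee indifferent between Waltz and Swing.
Lee's payoff from Waltz: 14q + 2(1−q). From Swing: 9q + 5(1−q).
Set equal: 5q = 3(1−q) → q = 3/8.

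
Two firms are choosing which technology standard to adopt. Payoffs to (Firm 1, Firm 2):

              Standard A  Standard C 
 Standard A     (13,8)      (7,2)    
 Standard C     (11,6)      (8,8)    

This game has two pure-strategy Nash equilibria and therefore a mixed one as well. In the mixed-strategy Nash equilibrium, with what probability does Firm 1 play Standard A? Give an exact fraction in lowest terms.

1/4

Firm 1's mix p on Standard A must make Firm 2 indifferent between Standard A and Standard C.
Firm 2's payoff from Standard A: 8p + 6(1−p). From Standard C: 2p + 8(1−p).
Set equal: 6p = 2(1−p) → p = 2/8 = 1/4.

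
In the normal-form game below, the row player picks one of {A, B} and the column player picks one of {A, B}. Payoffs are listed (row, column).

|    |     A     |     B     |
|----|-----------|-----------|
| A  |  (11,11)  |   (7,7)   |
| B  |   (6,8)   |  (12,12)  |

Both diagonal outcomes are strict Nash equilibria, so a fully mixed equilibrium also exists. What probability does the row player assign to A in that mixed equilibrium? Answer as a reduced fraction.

The row player's mix p on A must make the column player indifferent between A and B.
The column player's payoff from A: 11p + 8(1−p). From B: 7p + 12(1−p).
Set equal: 4p = 4(1−p) → p = 4/8 = 1/2.

1/2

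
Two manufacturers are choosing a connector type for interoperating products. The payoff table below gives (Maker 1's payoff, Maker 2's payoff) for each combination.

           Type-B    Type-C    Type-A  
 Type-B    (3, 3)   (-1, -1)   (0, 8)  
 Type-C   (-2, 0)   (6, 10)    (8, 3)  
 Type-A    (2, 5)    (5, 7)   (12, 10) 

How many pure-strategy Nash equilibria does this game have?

2

Both Type-C: Maker 1 gets 6 (best alternative 5); Maker 2 gets 10 (best alternative 3). Neither deviates — NE.
Both Type-A: Maker 1 gets 12 (best alternative 8); Maker 2 gets 10 (best alternative 7). Neither deviates — NE.
Both Type-B is not a NE: Maker 2 would switch to Type-A (8 > 3).
No other cell survives both best-response checks, so there are 2 pure NE.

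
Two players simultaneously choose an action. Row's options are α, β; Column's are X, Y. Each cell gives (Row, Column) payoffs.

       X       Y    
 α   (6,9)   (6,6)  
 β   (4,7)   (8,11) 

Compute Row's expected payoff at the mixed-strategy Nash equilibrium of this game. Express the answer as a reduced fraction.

6

Column mixes with probability q on X, chosen so Row is indifferent: 6q + 6(1−q) = 4q + 8(1−q) gives q = 1/2.
Row's expected payoff (from either row, since indifferent) is 6·1/2 + 6·1/2 = 6.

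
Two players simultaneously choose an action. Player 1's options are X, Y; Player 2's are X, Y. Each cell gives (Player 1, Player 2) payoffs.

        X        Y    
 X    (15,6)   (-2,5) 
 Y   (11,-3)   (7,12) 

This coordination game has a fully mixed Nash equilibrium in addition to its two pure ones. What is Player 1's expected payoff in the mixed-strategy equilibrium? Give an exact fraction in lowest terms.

127/13

Player 2 mixes with probability q on X, chosen so Player 1 is indifferent: 15q + (-2)(1−q) = 11q + 7(1−q) gives q = 9/13.
Player 1's expected payoff (from either row, since indifferent) is 15·9/13 + (-2)·4/13 = 127/13.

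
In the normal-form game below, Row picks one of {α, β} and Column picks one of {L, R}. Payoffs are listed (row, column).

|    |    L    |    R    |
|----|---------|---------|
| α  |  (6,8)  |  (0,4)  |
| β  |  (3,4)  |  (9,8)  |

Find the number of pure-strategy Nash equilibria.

(α, L): Row gets 6 (best alternative 3); Column gets 8 (best alternative 4). Neither deviates — NE.
(β, R): Row gets 9 (best alternative 0); Column gets 8 (best alternative 4). Neither deviates — NE.
(α, R) is not a NE: Row would switch to β (9 > 0).
No other cell survives both best-response checks, so there are 2 pure NE.

2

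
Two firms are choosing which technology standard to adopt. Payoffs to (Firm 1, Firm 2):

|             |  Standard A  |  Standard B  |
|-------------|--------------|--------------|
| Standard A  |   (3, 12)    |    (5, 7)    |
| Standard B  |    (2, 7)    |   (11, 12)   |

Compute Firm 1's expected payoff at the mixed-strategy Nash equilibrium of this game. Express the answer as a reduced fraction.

Firm 2 mixes with probability q on Standard A, chosen so Firm 1 is indifferent: 3q + 5(1−q) = 2q + 11(1−q) gives q = 6/7.
Firm 1's expected payoff (from either row, since indifferent) is 3·6/7 + 5·1/7 = 23/7.

23/7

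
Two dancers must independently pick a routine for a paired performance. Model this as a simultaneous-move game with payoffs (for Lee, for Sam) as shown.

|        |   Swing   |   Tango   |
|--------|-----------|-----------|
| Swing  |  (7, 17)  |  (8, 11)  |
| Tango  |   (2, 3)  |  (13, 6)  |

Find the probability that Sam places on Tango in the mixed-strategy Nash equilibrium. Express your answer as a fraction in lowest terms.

1/2

Sam's mix q on Swing must make Lee indifferent between Swing and Tango.
Lee's payoff from Swing: 7q + 8(1−q). From Tango: 2q + 13(1−q).
Set equal: 5q = 5(1−q) → q = 5/10 = 1/2.
Probability on Tango is 1 − 1/2 = 1/2.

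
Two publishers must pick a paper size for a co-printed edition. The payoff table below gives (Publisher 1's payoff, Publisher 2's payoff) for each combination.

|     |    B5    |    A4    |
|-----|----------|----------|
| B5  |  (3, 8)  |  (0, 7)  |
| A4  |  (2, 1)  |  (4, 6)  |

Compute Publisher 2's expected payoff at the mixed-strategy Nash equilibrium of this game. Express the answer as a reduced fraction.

41/6

Publisher 1 mixes with probability p on B5, chosen so Publisher 2 is indifferent: 8p + 1(1−p) = 7p + 6(1−p) gives p = 5/6.
Publisher 2's expected payoff is 8·5/6 + 1·1/6 = 41/6.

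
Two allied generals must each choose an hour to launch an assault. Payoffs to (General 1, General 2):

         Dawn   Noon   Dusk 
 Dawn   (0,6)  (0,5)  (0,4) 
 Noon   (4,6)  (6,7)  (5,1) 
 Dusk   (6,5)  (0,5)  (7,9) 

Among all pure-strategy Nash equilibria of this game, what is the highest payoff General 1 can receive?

7

Both Noon is a pure NE (General 1: 6 ≥ 0; General 2: 7 ≥ 6). General 1 gets 6.
Both Dusk is a pure NE (General 1: 7 ≥ 5; General 2: 9 ≥ 5). General 1 gets 7.
Every other cell has a profitable deviation for at least one player. Highest of {6, 7} is 7.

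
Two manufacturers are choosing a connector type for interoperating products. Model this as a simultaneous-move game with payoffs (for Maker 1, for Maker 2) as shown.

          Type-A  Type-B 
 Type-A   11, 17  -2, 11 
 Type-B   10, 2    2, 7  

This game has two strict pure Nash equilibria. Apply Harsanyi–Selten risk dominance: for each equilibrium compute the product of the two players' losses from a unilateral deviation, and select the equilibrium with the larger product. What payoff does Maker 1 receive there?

At both Type-A: Maker 1 loses 11 − 10 = 1 by deviating; Maker 2 loses 17 − 11 = 6. Product = 1·6 = 6.
At both Type-B: Maker 1 loses 2 − (-2) = 4 by deviating; Maker 2 loses 7 − 2 = 5. Product = 4·5 = 20.
20 > 6, so both Type-B is risk-dominant. Maker 1's payoff there is 2.

2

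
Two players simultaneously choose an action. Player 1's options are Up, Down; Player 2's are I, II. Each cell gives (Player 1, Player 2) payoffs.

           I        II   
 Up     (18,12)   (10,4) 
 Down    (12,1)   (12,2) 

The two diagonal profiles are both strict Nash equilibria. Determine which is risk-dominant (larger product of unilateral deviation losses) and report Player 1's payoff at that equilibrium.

18

At (Up, I): Player 1 loses 18 − 12 = 6 by deviating; Player 2 loses 12 − 4 = 8. Product = 6·8 = 48.
At (Down, II): Player 1 loses 12 − 10 = 2 by deviating; Player 2 loses 2 − 1 = 1. Product = 2·1 = 2.
48 > 2, so (Up, I) is risk-dominant. Player 1's payoff there is 18.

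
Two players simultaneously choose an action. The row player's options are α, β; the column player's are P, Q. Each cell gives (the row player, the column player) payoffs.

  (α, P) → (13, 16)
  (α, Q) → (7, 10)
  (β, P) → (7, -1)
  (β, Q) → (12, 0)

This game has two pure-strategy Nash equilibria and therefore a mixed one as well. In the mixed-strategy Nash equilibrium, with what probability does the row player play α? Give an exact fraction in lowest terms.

1/7

The row player's mix p on α must make the column player indifferent between P and Q.
The column player's payoff from P: 16p + (-1)(1−p). From Q: 10p + 0(1−p).
Set equal: 6p = 1(1−p) → p = 1/7.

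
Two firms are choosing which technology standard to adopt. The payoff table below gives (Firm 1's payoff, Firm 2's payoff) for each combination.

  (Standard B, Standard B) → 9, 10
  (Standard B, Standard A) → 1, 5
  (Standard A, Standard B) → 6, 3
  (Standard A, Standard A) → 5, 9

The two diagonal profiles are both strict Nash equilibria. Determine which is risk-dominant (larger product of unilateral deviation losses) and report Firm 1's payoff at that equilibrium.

5

At both Standard B: Firm 1 loses 9 − 6 = 3 by deviating; Firm 2 loses 10 − 5 = 5. Product = 3·5 = 15.
At both Standard A: Firm 1 loses 5 − 1 = 4 by deviating; Firm 2 loses 9 − 3 = 6. Product = 4·6 = 24.
24 > 15, so both Standard A is risk-dominant. Firm 1's payoff there is 5.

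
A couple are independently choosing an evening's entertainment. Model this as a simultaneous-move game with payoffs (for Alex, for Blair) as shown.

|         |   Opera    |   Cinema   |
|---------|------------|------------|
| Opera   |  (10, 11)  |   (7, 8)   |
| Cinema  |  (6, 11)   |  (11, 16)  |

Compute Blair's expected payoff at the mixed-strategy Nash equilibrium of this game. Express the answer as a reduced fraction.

11

Alex mixes with probability p on Opera, chosen so Blair is indifferent: 11p + 11(1−p) = 8p + 16(1−p) gives p = 5/8.
Blair's expected payoff is 11·5/8 + 11·3/8 = 11.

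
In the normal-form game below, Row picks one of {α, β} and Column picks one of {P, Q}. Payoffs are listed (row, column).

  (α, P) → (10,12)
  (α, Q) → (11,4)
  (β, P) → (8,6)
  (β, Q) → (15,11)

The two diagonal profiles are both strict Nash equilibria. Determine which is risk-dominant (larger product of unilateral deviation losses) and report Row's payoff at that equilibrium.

At (α, P): Row loses 10 − 8 = 2 by deviating; Column loses 12 − 4 = 8. Product = 2·8 = 16.
At (β, Q): Row loses 15 − 11 = 4 by deviating; Column loses 11 − 6 = 5. Product = 4·5 = 20.
20 > 16, so (β, Q) is risk-dominant. Row's payoff there is 15.

15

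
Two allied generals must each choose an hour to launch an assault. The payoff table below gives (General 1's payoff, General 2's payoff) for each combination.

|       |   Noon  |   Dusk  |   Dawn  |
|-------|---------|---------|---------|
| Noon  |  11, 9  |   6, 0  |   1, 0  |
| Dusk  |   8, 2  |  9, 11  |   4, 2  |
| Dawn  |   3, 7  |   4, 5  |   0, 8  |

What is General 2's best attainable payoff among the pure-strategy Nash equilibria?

11

Both Noon is a pure NE (General 1: 11 ≥ 8; General 2: 9 ≥ 0). General 2 gets 9.
Both Dusk is a pure NE (General 1: 9 ≥ 6; General 2: 11 ≥ 2). General 2 gets 11.
Every other cell has a profitable deviation for at least one player. Highest of {9, 11} is 11.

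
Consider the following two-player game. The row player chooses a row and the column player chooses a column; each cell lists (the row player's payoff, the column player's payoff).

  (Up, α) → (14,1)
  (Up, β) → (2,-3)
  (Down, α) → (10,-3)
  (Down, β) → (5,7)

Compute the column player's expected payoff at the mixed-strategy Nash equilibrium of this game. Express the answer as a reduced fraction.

The row player mixes with probability p on Up, chosen so the column player is indifferent: 1p + (-3)(1−p) = (-3)p + 7(1−p) gives p = 5/7.
The column player's expected payoff is 1·5/7 + (-3)·2/7 = -1/7.

-1/7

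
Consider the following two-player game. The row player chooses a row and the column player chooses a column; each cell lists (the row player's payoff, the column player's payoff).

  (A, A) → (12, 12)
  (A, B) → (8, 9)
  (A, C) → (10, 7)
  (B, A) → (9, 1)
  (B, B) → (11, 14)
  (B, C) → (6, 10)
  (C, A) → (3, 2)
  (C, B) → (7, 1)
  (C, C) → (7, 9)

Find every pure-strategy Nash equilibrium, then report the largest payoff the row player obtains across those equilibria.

12

Both A is a pure NE (the row player: 12 ≥ 9; the column player: 12 ≥ 9). The row player gets 12.
Both B is a pure NE (the row player: 11 ≥ 8; the column player: 14 ≥ 10). The row player gets 11.
Every other cell has a profitable deviation for at least one player. Highest of {12, 11} is 12.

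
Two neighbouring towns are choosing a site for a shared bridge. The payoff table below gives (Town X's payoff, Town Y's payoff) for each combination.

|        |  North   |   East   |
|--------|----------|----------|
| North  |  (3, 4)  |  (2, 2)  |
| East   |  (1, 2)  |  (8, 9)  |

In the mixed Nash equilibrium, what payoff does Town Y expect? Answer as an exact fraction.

Town X mixes with probability p on North, chosen so Town Y is indifferent: 4p + 2(1−p) = 2p + 9(1−p) gives p = 7/9.
Town Y's expected payoff is 4·7/9 + 2·2/9 = 32/9.

32/9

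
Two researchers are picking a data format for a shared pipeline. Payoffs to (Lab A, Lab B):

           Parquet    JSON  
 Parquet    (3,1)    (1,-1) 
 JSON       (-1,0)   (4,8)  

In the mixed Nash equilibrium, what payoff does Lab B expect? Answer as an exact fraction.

4/5

Lab A mixes with probability p on Parquet, chosen so Lab B is indifferent: 1p + 0(1−p) = (-1)p + 8(1−p) gives p = 4/5.
Lab B's expected payoff is 1·4/5 + 0·1/5 = 4/5.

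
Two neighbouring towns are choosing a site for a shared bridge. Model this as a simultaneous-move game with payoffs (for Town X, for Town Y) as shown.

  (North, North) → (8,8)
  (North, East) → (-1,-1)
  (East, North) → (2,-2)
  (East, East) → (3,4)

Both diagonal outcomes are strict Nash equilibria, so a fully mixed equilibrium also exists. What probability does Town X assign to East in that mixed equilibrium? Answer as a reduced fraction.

Town X's mix p on North must make Town Y indifferent between North and East.
Town Y's payoff from North: 8p + (-2)(1−p). From East: (-1)p + 4(1−p).
Set equal: 9p = 6(1−p) → p = 6/15 = 2/5.
Probability on East is 1 − 2/5 = 3/5.

3/5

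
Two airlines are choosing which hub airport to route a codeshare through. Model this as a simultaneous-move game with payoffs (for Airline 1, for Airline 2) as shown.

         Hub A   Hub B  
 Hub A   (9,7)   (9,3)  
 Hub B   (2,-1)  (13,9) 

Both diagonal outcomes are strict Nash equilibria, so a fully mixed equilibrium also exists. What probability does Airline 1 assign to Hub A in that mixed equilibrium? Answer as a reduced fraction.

5/7

Airline 1's mix p on Hub A must make Airline 2 indifferent between Hub A and Hub B.
Airline 2's payoff from Hub A: 7p + (-1)(1−p). From Hub B: 3p + 9(1−p).
Set equal: 4p = 10(1−p) → p = 10/14 = 5/7.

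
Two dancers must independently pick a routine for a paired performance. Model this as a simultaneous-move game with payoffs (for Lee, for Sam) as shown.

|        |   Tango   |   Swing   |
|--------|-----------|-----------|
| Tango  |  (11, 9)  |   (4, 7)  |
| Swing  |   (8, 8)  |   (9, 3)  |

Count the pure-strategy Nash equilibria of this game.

Both Tango: Lee gets 11 (best alternative 8); Sam gets 9 (best alternative 7). Neither deviates — NE.
Both Swing is not a NE: Sam would switch to Tango (8 > 3).
No other cell survives both best-response checks, so there is 1 pure NE.

1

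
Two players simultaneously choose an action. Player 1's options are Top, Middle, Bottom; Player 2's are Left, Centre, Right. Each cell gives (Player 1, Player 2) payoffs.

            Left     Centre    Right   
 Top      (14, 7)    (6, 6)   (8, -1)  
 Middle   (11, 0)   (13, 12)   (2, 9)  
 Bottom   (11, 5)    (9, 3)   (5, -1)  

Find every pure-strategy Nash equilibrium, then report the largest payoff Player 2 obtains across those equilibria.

(Top, Left) is a pure NE (Player 1: 14 ≥ 11; Player 2: 7 ≥ 6). Player 2 gets 7.
(Middle, Centre) is a pure NE (Player 1: 13 ≥ 9; Player 2: 12 ≥ 9). Player 2 gets 12.
Every other cell has a profitable deviation for at least one player. Highest of {7, 12} is 12.

12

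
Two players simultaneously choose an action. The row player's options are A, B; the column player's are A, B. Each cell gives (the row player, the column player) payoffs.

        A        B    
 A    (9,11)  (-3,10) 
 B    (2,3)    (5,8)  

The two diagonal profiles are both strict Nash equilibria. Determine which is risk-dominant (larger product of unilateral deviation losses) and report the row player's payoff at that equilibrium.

At both A: the row player loses 9 − 2 = 7 by deviating; the column player loses 11 − 10 = 1. Product = 7·1 = 7.
At both B: the row player loses 5 − (-3) = 8 by deviating; the column player loses 8 − 3 = 5. Product = 8·5 = 40.
40 > 7, so both B is risk-dominant. The row player's payoff there is 5.

5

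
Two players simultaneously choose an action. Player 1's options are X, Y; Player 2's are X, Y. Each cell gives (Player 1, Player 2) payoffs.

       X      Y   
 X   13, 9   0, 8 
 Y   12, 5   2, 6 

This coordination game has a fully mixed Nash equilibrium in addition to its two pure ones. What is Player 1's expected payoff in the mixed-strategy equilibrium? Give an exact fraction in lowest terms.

Player 2 mixes with probability q on X, chosen so Player 1 is indifferent: 13q + 0(1−q) = 12q + 2(1−q) gives q = 2/3.
Player 1's expected payoff (from either row, since indifferent) is 13·2/3 + 0·1/3 = 26/3.

26/3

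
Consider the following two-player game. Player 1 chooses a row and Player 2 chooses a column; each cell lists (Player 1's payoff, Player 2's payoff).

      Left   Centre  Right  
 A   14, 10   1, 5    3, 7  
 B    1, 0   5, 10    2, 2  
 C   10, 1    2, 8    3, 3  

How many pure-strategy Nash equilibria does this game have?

2

(A, Left): Player 1 gets 14 (best alternative 10); Player 2 gets 10 (best alternative 7). Neither deviates — NE.
(B, Centre): Player 1 gets 5 (best alternative 2); Player 2 gets 10 (best alternative 2). Neither deviates — NE.
(C, Right) is not a NE: Player 2 would switch to Centre (8 > 3).
No other cell survives both best-response checks, so there are 2 pure NE.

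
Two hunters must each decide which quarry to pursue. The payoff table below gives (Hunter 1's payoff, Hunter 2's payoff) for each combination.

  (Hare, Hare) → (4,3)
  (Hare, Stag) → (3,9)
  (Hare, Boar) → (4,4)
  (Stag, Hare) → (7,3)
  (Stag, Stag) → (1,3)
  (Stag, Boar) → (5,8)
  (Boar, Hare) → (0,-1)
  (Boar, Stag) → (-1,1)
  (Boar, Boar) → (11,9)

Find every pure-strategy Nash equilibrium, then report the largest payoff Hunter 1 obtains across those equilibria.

11

(Hare, Stag) is a pure NE (Hunter 1: 3 ≥ 1; Hunter 2: 9 ≥ 4). Hunter 1 gets 3.
Both Boar is a pure NE (Hunter 1: 11 ≥ 5; Hunter 2: 9 ≥ 1). Hunter 1 gets 11.
Every other cell has a profitable deviation for at least one player. Highest of {3, 11} is 11.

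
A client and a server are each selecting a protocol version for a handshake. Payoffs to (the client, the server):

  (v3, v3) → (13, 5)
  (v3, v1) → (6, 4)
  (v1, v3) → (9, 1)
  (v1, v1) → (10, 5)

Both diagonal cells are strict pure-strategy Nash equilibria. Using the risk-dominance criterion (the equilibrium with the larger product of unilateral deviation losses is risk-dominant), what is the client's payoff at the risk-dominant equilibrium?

At both v3: the client loses 13 − 9 = 4 by deviating; the server loses 5 − 4 = 1. Product = 4·1 = 4.
At both v1: the client loses 10 − 6 = 4 by deviating; the server loses 5 − 1 = 4. Product = 4·4 = 16.
16 > 4, so both v1 is risk-dominant. The client's payoff there is 10.

10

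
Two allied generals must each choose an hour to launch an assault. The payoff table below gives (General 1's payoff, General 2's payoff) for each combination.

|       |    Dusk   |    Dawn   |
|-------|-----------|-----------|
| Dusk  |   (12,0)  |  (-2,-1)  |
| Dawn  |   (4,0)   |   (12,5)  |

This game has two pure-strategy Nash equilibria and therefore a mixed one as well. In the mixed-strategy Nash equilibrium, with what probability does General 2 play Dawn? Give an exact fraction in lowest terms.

General 2's mix q on Dusk must make General 1 indifferent between Dusk and Dawn.
General 1's payoff from Dusk: 12q + (-2)(1−q). From Dawn: 4q + 12(1−q).
Set equal: 8q = 14(1−q) → q = 14/22 = 7/11.
Probability on Dawn is 1 − 7/11 = 4/11.

4/11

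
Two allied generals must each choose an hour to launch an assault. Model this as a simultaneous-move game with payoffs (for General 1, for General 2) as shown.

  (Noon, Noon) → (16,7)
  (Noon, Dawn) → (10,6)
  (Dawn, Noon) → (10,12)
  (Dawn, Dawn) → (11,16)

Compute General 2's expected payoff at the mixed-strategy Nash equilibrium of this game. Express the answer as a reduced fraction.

8

General 1 mixes with probability p on Noon, chosen so General 2 is indifferent: 7p + 12(1−p) = 6p + 16(1−p) gives p = 4/5.
General 2's expected payoff is 7·4/5 + 12·1/5 = 8.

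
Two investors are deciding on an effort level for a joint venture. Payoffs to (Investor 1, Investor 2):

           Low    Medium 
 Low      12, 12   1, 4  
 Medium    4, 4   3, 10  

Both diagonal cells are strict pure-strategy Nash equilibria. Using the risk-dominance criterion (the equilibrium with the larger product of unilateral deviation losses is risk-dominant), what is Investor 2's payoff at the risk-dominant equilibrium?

At both Low: Investor 1 loses 12 − 4 = 8 by deviating; Investor 2 loses 12 − 4 = 8. Product = 8·8 = 64.
At both Medium: Investor 1 loses 3 − 1 = 2 by deviating; Investor 2 loses 10 − 4 = 6. Product = 2·6 = 12.
64 > 12, so both Low is risk-dominant. Investor 2's payoff there is 12.

12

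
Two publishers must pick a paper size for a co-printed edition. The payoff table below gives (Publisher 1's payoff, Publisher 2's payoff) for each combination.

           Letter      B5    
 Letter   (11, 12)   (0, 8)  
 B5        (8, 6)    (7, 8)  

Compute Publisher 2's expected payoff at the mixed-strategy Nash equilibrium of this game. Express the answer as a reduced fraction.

8

Publisher 1 mixes with probability p on Letter, chosen so Publisher 2 is indifferent: 12p + 6(1−p) = 8p + 8(1−p) gives p = 1/3.
Publisher 2's expected payoff is 12·1/3 + 6·2/3 = 8.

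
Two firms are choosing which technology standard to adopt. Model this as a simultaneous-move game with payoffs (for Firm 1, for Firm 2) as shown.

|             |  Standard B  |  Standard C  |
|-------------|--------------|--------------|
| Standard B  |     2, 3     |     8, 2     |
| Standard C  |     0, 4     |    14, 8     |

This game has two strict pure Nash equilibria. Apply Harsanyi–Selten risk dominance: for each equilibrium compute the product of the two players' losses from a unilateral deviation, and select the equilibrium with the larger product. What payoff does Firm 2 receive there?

At both Standard B: Firm 1 loses 2 − 0 = 2 by deviating; Firm 2 loses 3 − 2 = 1. Product = 2·1 = 2.
At both Standard C: Firm 1 loses 14 − 8 = 6 by deviating; Firm 2 loses 8 − 4 = 4. Product = 6·4 = 24.
24 > 2, so both Standard C is risk-dominant. Firm 2's payoff there is 8.

8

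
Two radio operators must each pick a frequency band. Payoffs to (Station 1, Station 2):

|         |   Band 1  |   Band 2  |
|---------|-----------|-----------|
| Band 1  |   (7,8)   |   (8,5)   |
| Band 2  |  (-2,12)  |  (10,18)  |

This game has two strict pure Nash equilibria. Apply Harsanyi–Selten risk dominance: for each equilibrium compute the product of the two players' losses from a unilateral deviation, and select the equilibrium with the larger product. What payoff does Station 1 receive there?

At both Band 1: Station 1 loses 7 − (-2) = 9 by deviating; Station 2 loses 8 − 5 = 3. Product = 9·3 = 27.
At both Band 2: Station 1 loses 10 − 8 = 2 by deviating; Station 2 loses 18 − 12 = 6. Product = 2·6 = 12.
27 > 12, so both Band 1 is risk-dominant. Station 1's payoff there is 7.

7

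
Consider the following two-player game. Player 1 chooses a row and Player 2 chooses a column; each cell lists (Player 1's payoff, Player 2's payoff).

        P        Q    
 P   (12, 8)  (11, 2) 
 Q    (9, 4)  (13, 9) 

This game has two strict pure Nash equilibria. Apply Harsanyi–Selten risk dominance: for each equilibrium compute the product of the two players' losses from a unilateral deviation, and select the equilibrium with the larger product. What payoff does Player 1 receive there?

12

At both P: Player 1 loses 12 − 9 = 3 by deviating; Player 2 loses 8 − 2 = 6. Product = 3·6 = 18.
At both Q: Player 1 loses 13 − 11 = 2 by deviating; Player 2 loses 9 − 4 = 5. Product = 2·5 = 10.
18 > 10, so both P is risk-dominant. Player 1's payoff there is 12.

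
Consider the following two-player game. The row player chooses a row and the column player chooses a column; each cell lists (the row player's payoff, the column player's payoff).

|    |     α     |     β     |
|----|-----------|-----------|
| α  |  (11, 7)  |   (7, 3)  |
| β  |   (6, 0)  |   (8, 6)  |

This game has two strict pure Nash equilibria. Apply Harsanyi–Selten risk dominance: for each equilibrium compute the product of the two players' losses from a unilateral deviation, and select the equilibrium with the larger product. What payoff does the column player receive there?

7

At both α: the row player loses 11 − 6 = 5 by deviating; the column player loses 7 − 3 = 4. Product = 5·4 = 20.
At both β: the row player loses 8 − 7 = 1 by deviating; the column player loses 6 − 0 = 6. Product = 1·6 = 6.
20 > 6, so both α is risk-dominant. The column player's payoff there is 7.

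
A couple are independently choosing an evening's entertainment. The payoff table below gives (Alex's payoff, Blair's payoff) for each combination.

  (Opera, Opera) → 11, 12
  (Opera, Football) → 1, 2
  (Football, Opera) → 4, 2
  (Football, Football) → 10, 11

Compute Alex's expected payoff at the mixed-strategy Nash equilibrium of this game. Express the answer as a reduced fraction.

53/8

Blair mixes with probability q on Opera, chosen so Alex is indifferent: 11q + 1(1−q) = 4q + 10(1−q) gives q = 9/16.
Alex's expected payoff (from either row, since indifferent) is 11·9/16 + 1·7/16 = 53/8.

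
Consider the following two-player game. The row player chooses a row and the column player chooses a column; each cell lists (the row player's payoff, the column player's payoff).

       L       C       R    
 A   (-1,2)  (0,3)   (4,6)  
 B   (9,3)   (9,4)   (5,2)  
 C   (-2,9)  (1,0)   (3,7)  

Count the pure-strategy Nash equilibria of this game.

(B, C): the row player gets 9 (best alternative 1); the column player gets 4 (best alternative 3). Neither deviates — NE.
(C, R) is not a NE: the row player would switch to B (5 > 3).
No other cell survives both best-response checks, so there is 1 pure NE.

1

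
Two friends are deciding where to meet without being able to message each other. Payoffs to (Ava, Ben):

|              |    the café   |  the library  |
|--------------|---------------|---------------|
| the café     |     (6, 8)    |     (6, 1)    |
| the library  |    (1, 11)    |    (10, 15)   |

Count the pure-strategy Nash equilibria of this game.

2

Both the café: Ava gets 6 (best alternative 1); Ben gets 8 (best alternative 1). Neither deviates — NE.
Both the library: Ava gets 10 (best alternative 6); Ben gets 15 (best alternative 11). Neither deviates — NE.
(the library, the café) is not a NE: Ava would switch to the café (6 > 1).
No other cell survives both best-response checks, so there are 2 pure NE.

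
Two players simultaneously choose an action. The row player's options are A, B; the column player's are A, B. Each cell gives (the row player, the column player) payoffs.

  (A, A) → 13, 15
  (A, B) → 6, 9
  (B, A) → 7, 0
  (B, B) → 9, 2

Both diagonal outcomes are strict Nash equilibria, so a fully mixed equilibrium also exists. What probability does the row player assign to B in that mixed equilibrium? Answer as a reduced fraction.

3/4

The row player's mix p on A must make the column player indifferent between A and B.
The column player's payoff from A: 15p + 0(1−p). From B: 9p + 2(1−p).
Set equal: 6p = 2(1−p) → p = 2/8 = 1/4.
Probability on B is 1 − 1/4 = 3/4.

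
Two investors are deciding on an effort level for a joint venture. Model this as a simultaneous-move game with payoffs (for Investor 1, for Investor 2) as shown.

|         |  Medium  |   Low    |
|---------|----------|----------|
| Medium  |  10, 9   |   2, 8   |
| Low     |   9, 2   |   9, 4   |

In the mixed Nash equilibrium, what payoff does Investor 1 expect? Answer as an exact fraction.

Investor 2 mixes with probability q on Medium, chosen so Investor 1 is indifferent: 10q + 2(1−q) = 9q + 9(1−q) gives q = 7/8.
Investor 1's expected payoff (from either row, since indifferent) is 10·7/8 + 2·1/8 = 9.

9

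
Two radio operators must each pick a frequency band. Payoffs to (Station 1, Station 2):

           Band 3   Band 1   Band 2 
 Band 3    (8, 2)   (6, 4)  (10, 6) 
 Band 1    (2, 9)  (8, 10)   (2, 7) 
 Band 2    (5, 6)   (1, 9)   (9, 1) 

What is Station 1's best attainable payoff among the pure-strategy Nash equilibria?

10

(Band 3, Band 2) is a pure NE (Station 1: 10 ≥ 9; Station 2: 6 ≥ 4). Station 1 gets 10.
Both Band 1 is a pure NE (Station 1: 8 ≥ 6; Station 2: 10 ≥ 9). Station 1 gets 8.
Every other cell has a profitable deviation for at least one player. Highest of {10, 8} is 10.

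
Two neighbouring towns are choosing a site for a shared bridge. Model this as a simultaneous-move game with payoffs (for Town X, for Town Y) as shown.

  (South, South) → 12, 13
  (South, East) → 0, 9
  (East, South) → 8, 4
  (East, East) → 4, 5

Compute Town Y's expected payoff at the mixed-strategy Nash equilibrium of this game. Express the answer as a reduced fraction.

Town X mixes with probability p on South, chosen so Town Y is indifferent: 13p + 4(1−p) = 9p + 5(1−p) gives p = 1/5.
Town Y's expected payoff is 13·1/5 + 4·4/5 = 29/5.

29/5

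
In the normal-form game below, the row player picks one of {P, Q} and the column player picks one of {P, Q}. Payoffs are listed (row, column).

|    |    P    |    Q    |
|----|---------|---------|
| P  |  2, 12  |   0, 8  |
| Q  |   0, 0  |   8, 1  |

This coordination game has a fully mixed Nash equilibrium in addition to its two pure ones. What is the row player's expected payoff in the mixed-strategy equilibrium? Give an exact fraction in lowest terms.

8/5

The column player mixes with probability q on P, chosen so the row player is indifferent: 2q + 0(1−q) = 0q + 8(1−q) gives q = 4/5.
The row player's expected payoff (from either row, since indifferent) is 2·4/5 + 0·1/5 = 8/5.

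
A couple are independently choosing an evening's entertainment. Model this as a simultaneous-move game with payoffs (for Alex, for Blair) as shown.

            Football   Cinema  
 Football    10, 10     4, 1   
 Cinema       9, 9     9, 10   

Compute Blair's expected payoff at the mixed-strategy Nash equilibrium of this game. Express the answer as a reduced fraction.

91/10

Alex mixes with probability p on Football, chosen so Blair is indifferent: 10p + 9(1−p) = 1p + 10(1−p) gives p = 1/10.
Blair's expected payoff is 10·1/10 + 9·9/10 = 91/10.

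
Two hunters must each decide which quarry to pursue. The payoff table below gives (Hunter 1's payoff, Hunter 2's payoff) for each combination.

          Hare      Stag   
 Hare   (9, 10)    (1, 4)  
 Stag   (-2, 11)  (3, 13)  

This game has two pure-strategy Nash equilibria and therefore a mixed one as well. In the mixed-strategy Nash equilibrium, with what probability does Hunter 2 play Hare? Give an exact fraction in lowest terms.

Hunter 2's mix q on Hare must make Hunter 1 indifferent between Hare and Stag.
Hunter 1's payoff from Hare: 9q + 1(1−q). From Stag: (-2)q + 3(1−q).
Set equal: 11q = 2(1−q) → q = 2/13.

2/13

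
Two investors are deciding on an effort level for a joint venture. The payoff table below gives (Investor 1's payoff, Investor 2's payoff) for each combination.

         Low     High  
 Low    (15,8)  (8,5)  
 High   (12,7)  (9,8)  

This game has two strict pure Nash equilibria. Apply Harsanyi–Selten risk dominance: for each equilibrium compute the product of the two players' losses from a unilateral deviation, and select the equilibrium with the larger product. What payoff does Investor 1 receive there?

15

At both Low: Investor 1 loses 15 − 12 = 3 by deviating; Investor 2 loses 8 − 5 = 3. Product = 3·3 = 9.
At both High: Investor 1 loses 9 − 8 = 1 by deviating; Investor 2 loses 8 − 7 = 1. Product = 1·1 = 1.
9 > 1, so both Low is risk-dominant. Investor 1's payoff there is 15.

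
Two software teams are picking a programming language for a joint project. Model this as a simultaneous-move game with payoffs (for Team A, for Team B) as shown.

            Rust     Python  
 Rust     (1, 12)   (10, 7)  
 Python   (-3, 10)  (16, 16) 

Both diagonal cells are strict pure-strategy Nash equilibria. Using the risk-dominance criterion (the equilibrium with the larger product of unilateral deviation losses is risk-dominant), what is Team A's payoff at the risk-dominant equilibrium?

16

At both Rust: Team A loses 1 − (-3) = 4 by deviating; Team B loses 12 − 7 = 5. Product = 4·5 = 20.
At both Python: Team A loses 16 − 10 = 6 by deviating; Team B loses 16 − 10 = 6. Product = 6·6 = 36.
36 > 20, so both Python is risk-dominant. Team A's payoff there is 16.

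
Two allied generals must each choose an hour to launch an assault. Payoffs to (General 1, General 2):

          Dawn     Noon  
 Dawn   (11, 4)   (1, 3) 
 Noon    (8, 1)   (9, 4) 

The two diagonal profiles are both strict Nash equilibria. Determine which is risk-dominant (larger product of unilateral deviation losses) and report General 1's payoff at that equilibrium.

At both Dawn: General 1 loses 11 − 8 = 3 by deviating; General 2 loses 4 − 3 = 1. Product = 3·1 = 3.
At both Noon: General 1 loses 9 − 1 = 8 by deviating; General 2 loses 4 − 1 = 3. Product = 8·3 = 24.
24 > 3, so both Noon is risk-dominant. General 1's payoff there is 9.

9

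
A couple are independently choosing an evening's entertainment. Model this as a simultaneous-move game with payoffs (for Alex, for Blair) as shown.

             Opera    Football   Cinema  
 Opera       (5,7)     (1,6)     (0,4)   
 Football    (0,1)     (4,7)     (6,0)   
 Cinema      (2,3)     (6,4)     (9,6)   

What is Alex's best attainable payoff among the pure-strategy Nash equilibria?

9

Both Opera is a pure NE (Alex: 5 ≥ 2; Blair: 7 ≥ 6). Alex gets 5.
Both Cinema is a pure NE (Alex: 9 ≥ 6; Blair: 6 ≥ 4). Alex gets 9.
Every other cell has a profitable deviation for at least one player. Highest of {5, 9} is 9.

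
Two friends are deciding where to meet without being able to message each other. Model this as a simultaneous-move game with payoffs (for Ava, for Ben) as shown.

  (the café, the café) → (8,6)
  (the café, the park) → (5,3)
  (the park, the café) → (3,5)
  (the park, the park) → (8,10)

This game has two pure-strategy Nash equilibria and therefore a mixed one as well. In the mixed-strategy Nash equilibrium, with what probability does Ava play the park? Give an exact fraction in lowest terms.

Ava's mix p on the café must make Ben indifferent between the café and the park.
Ben's payoff from the café: 6p + 5(1−p). From the park: 3p + 10(1−p).
Set equal: 3p = 5(1−p) → p = 5/8.
Probability on the park is 1 − 5/8 = 3/8.

3/8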